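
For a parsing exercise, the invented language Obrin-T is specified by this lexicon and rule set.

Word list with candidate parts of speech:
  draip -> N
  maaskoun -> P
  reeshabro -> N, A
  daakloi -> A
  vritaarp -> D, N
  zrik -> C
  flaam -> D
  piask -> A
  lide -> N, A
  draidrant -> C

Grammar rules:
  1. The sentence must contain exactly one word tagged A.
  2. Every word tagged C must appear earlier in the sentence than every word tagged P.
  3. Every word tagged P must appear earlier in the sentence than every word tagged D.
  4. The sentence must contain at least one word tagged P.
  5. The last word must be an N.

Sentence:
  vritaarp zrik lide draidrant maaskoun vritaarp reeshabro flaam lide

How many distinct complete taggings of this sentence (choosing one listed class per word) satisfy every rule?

Candidates per position — 1:vritaarp {D,N}; 2:zrik {C}; 3:lide {N,A}; 4:draidrant {C}; 5:maaskoun {P}; 6:vritaarp {D,N}; 7:reeshabro {N,A}; 8:flaam {D}; 9:lide {N,A}.
There are 32 candidate sequences in total.
The sequences that satisfy every rule: N C N C P D A D N; N C N C P N A D N; N C A C P D N D N; N C A C P N N D N.
Count = 4.

4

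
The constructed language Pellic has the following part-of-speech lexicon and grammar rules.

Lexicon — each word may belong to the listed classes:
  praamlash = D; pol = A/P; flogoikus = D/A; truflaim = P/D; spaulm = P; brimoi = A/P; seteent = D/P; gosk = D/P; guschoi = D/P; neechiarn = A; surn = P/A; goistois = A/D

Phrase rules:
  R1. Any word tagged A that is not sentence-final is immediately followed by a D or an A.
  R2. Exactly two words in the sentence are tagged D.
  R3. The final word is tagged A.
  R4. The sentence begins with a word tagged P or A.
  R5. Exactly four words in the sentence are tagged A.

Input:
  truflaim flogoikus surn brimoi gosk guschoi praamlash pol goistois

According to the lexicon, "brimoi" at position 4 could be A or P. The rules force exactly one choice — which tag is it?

A

Candidates per position — 1:truflaim {P,D}; 2:flogoikus {D,A}; 3:surn {P,A}; 4:brimoi {A,P}; 5:gosk {D,P}; 6:guschoi {D,P}; 7:praamlash {D}; 8:pol {A,P}; 9:goistois {A,D}.
Position 1: tagging it D would leave rule 4 unsatisfiable, so it must be P.
Position 9: tagging it D would leave rule 3 unsatisfiable, so it must be A.
Position 4: the remaining choice is settled jointly with positions 2, 3, 5, 6, 8 — only A at position 4 is part of a tagging that satisfies every rule.
That leaves exactly one tagging: P A A A D P D P A.
Verifying each rule — rule 1 satisfied; rule 2 satisfied; rule 3 satisfied; rule 4 satisfied; rule 5 satisfied.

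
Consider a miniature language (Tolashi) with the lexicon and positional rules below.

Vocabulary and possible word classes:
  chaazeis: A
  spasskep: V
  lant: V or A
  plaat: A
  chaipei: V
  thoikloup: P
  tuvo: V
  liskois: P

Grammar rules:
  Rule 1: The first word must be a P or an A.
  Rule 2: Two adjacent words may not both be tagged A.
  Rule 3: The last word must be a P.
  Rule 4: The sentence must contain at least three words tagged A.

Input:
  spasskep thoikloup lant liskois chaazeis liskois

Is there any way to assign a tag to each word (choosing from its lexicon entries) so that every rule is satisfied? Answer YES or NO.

NO

Candidates per position — 1:spasskep {V}; 2:thoikloup {P}; 3:lant {V,A}; 4:liskois {P}; 5:chaazeis {A}; 6:liskois {P}.
Rule 1 cannot be satisfied by any choice of tags from the lexicon.
So there is no consistent tagging.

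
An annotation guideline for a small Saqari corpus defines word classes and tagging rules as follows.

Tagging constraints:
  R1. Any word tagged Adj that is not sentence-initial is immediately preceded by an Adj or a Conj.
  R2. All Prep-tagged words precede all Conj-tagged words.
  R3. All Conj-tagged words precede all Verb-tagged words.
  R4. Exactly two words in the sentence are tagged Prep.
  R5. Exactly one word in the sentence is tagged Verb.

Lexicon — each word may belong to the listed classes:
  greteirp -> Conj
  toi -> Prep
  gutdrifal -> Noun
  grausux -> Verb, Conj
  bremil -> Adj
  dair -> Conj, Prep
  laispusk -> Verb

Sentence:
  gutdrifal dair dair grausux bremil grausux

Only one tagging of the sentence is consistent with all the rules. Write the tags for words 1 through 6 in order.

Noun Prep Prep Conj Adj Verb

Candidates per position — 1:gutdrifal {Noun}; 2:dair {Conj,Prep}; 3:dair {Conj,Prep}; 4:grausux {Verb,Conj}; 5:bremil {Adj}; 6:grausux {Verb,Conj}.
Position 2: Conj is ruled out by rule 4; that leaves Prep.
Position 3: Conj is ruled out by rule 4; that leaves Prep.
Position 4: Verb is ruled out by rule 1; that leaves Conj.
Position 6: Conj is ruled out by rule 5; that leaves Verb.
The unique satisfying tagging is: Noun Prep Prep Conj Adj Verb.
Checking: rule 1 satisfied; rule 2 satisfied; rule 3 satisfied; rule 4 satisfied; rule 5 satisfied.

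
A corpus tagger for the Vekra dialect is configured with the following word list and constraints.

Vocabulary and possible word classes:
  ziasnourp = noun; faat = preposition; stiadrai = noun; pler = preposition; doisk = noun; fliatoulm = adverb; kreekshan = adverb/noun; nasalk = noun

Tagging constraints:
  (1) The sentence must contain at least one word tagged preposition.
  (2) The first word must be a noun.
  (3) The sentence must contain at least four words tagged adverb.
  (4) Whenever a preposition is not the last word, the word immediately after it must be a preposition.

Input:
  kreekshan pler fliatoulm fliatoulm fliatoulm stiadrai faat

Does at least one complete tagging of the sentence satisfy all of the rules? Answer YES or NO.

Candidates per position — 1:kreekshan {adverb,noun}; 2:pler {preposition}; 3:fliatoulm {adverb}; 4:fliatoulm {adverb}; 5:fliatoulm {adverb}; 6:stiadrai {noun}; 7:faat {preposition}.
Rule 4 cannot be satisfied by any choice of tags from the lexicon.
So there is no consistent tagging.

NO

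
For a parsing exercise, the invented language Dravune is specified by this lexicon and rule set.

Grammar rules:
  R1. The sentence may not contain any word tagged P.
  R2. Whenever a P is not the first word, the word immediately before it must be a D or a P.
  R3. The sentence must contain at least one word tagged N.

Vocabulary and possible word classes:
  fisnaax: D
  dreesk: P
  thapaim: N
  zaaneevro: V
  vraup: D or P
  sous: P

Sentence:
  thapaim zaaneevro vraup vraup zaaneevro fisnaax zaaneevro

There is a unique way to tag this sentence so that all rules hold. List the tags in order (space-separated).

N V D D V D V

Candidates per position — 1:thapaim {N}; 2:zaaneevro {V}; 3:vraup {D,P}; 4:vraup {D,P}; 5:zaaneevro {V}; 6:fisnaax {D}; 7:zaaneevro {V}.
Position 3: tagging it P would leave rule 1 unsatisfiable, so it must be D.
Position 4: tagging it P would leave rule 1 unsatisfiable, so it must be D.
The only consistent sequence is: N V D D V D V.
Verifying each rule — rule 1 holds; rule 2 holds; rule 3 holds.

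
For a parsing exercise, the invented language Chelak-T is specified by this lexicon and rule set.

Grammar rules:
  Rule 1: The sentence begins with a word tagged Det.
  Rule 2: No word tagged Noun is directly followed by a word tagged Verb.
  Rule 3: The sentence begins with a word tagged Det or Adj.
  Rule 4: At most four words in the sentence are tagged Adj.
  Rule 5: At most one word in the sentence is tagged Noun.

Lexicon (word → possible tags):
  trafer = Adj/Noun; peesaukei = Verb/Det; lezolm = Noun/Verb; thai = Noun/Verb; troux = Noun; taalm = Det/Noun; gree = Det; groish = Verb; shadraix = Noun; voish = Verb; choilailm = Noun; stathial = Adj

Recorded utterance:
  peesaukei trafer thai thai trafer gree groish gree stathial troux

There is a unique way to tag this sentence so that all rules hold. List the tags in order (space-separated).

Candidates per position — 1:peesaukei {Verb,Det}; 2:trafer {Adj,Noun}; 3:thai {Noun,Verb}; 4:thai {Noun,Verb}; 5:trafer {Adj,Noun}; 6:gree {Det}; 7:groish {Verb}; 8:gree {Det}; 9:stathial {Adj}; 10:troux {Noun}.
If word 1 were Verb, no tagging could satisfy rule 1; so word 1 is Det.
If word 2 were Noun, no tagging could satisfy rule 5; so word 2 is Adj.
If word 3 were Noun, no tagging could satisfy rule 5; so word 3 is Verb.
If word 4 were Noun, no tagging could satisfy rule 5; so word 4 is Verb.
If word 5 were Noun, no tagging could satisfy rule 5; so word 5 is Adj.
The unique satisfying tagging is: Det Adj Verb Verb Adj Det Verb Det Adj Noun.
Check: rule 1 ok; rule 2 ok; rule 3 ok; rule 4 ok; rule 5 ok.

Det Adj Verb Verb Adj Det Verb Det Adj Noun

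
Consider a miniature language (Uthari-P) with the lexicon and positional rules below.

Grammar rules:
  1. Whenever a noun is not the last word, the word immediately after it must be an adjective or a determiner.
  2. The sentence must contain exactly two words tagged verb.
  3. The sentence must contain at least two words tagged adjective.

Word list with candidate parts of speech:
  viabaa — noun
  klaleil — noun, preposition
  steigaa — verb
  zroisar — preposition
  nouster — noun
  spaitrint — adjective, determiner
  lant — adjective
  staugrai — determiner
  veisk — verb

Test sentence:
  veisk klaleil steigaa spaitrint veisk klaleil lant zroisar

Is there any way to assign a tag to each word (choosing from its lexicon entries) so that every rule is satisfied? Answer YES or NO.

NO

Candidates per position — 1:veisk {verb}; 2:klaleil {noun,preposition}; 3:steigaa {verb}; 4:spaitrint {adjective,determiner}; 5:veisk {verb}; 6:klaleil {noun,preposition}; 7:lant {adjective}; 8:zroisar {preposition}.
Rule 2 cannot be satisfied by any choice of tags from the lexicon.
So there is no consistent tagging.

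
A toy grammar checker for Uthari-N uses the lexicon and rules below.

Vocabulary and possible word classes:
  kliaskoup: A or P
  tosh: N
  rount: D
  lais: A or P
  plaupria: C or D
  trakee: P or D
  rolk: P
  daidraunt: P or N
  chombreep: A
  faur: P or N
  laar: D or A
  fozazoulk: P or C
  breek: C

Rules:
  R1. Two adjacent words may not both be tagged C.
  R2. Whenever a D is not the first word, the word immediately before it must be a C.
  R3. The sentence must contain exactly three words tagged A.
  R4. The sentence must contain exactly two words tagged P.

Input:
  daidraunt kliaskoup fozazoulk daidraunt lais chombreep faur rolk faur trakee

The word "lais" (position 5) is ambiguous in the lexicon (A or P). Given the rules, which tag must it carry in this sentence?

A

Candidates per position — 1:daidraunt {P,N}; 2:kliaskoup {A,P}; 3:fozazoulk {P,C}; 4:daidraunt {P,N}; 5:lais {A,P}; 6:chombreep {A}; 7:faur {P,N}; 8:rolk {P}; 9:faur {P,N}; 10:trakee {P,D}.
At position 2, choosing P makes rule 3 impossible to satisfy; hence A.
At position 5, choosing P makes rule 3 impossible to satisfy; hence A.
At position 10, choosing D makes rule 2 impossible to satisfy; hence P.
At position 1, choosing P makes rule 4 impossible to satisfy; hence N.
At position 3, choosing P makes rule 4 impossible to satisfy; hence C.
At position 4, choosing P makes rule 4 impossible to satisfy; hence N.
At position 7, choosing P makes rule 4 impossible to satisfy; hence N.
At position 9, choosing P makes rule 4 impossible to satisfy; hence N.
So the tagging must be: N A C N A A N P N P.
Checking: rule 1 holds; rule 2 holds; rule 3 holds; rule 4 holds.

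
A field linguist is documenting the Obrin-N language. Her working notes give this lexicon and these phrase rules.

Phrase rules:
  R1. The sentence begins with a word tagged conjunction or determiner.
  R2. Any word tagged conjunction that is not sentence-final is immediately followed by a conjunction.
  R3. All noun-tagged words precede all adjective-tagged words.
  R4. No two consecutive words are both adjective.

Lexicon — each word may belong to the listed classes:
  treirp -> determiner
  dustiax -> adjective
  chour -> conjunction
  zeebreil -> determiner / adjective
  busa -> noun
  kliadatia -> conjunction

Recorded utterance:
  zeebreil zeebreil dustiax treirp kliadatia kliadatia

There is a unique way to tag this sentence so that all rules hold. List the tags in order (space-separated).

Candidates per position — 1:zeebreil {determiner,adjective}; 2:zeebreil {determiner,adjective}; 3:dustiax {adjective}; 4:treirp {determiner}; 5:kliadatia {conjunction}; 6:kliadatia {conjunction}.
If word 1 were adjective, no tagging could satisfy rule 1; so word 1 is determiner.
If word 2 were adjective, no tagging could satisfy rule 4; so word 2 is determiner.
So the tagging must be: determiner determiner adjective determiner conjunction conjunction.
Rule-by-rule: rule 1 holds; rule 2 holds; rule 3 holds; rule 4 holds.

determiner determiner adjective determiner conjunction conjunction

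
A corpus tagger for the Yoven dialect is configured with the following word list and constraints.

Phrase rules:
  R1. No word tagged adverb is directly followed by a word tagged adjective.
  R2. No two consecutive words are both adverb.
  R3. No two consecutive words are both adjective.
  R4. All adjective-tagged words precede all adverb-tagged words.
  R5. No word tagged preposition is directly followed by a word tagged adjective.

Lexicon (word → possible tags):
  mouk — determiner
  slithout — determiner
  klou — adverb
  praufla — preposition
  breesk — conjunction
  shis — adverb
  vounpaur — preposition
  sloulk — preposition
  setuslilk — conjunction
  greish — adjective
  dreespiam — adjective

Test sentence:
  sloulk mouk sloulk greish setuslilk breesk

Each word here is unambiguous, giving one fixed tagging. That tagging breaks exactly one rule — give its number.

5

Fixed tagging: preposition determiner preposition adjective conjunction conjunction.
Applying the rules: R1 ok, R2 ok, R3 ok, R4 ok, R5 fails.
Only rule 5 fails.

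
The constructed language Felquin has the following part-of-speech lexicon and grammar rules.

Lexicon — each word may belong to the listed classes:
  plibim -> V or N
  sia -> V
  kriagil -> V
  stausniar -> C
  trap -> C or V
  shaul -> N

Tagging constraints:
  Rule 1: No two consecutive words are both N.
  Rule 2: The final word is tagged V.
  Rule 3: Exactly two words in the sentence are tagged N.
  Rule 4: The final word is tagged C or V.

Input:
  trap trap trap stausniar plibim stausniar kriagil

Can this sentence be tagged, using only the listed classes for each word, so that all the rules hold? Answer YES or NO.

NO

Candidates per position — 1:trap {C,V}; 2:trap {C,V}; 3:trap {C,V}; 4:stausniar {C}; 5:plibim {V,N}; 6:stausniar {C}; 7:kriagil {V}.
Rule 3 cannot be satisfied by any choice of tags from the lexicon.
So there is no consistent tagging.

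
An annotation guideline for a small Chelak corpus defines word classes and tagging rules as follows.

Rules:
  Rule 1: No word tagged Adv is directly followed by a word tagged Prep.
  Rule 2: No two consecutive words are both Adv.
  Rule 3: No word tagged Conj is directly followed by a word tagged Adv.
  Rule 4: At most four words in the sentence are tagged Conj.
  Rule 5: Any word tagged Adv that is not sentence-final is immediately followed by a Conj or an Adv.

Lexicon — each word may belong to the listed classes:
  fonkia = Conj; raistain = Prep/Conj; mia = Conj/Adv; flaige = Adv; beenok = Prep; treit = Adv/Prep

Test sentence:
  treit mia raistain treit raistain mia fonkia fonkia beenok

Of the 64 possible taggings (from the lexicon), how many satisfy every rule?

8

Candidates per position — 1:treit {Adv,Prep}; 2:mia {Conj,Adv}; 3:raistain {Prep,Conj}; 4:treit {Adv,Prep}; 5:raistain {Prep,Conj}; 6:mia {Conj,Adv}; 7:fonkia {Conj}; 8:fonkia {Conj}; 9:beenok {Prep}.
There are 64 candidate sequences in total.
Checking each against the rules leaves 8 sequences.
Count = 8.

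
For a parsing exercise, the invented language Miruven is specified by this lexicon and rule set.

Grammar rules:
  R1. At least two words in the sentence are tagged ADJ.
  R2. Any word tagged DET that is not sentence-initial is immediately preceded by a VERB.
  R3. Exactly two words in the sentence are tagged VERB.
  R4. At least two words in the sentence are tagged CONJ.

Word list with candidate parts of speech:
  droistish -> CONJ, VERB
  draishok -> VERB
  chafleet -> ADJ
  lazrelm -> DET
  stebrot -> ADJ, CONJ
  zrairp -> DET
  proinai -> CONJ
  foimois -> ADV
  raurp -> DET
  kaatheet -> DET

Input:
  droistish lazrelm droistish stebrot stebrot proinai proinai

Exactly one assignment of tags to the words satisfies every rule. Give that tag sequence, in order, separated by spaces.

VERB DET VERB ADJ ADJ CONJ CONJ

Candidates per position — 1:droistish {CONJ,VERB}; 2:lazrelm {DET}; 3:droistish {CONJ,VERB}; 4:stebrot {ADJ,CONJ}; 5:stebrot {ADJ,CONJ}; 6:proinai {CONJ}; 7:proinai {CONJ}.
Position 1: CONJ is ruled out by rule 2; that leaves VERB.
Position 3: CONJ is ruled out by rule 3; that leaves VERB.
Position 4: CONJ is ruled out by rule 1; that leaves ADJ.
Position 5: CONJ is ruled out by rule 1; that leaves ADJ.
So the tagging must be: VERB DET VERB ADJ ADJ CONJ CONJ.
Rule-by-rule: rule 1 holds; rule 2 holds; rule 3 holds; rule 4 holds.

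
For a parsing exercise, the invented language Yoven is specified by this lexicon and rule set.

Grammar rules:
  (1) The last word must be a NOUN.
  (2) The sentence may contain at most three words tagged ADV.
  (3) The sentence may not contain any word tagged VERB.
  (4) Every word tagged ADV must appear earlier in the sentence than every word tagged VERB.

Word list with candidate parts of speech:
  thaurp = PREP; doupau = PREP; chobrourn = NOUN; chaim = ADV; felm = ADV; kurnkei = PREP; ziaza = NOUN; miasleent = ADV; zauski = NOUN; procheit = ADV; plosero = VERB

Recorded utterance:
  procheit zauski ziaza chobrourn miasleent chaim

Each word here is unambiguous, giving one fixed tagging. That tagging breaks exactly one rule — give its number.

Fixed tagging: ADV NOUN NOUN NOUN ADV ADV.
Applying the rules: R1 ✗, R2 ✓, R3 ✓, R4 ✓.
Only rule 1 fails.

1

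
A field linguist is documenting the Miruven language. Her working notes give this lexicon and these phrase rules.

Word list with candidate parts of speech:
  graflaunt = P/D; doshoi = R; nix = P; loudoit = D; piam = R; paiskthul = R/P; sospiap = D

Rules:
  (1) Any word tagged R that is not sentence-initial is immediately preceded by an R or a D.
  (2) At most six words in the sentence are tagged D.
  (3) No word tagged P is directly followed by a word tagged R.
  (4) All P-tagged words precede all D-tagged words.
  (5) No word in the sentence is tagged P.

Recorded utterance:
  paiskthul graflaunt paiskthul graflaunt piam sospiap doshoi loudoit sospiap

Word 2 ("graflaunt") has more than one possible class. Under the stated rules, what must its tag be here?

Candidates per position — 1:paiskthul {R,P}; 2:graflaunt {P,D}; 3:paiskthul {R,P}; 4:graflaunt {P,D}; 5:piam {R}; 6:sospiap {D}; 7:doshoi {R}; 8:loudoit {D}; 9:sospiap {D}.
Position 1: P is ruled out by rule 5; that leaves R.
Position 2: P is ruled out by rule 5; that leaves D.
Position 3: P is ruled out by rule 4; that leaves R.
Position 4: P is ruled out by rule 1; that leaves D.
The only consistent sequence is: R D R D R D R D D.
Verifying each rule — rule 1 ok; rule 2 ok; rule 3 ok; rule 4 ok; rule 5 ok.

D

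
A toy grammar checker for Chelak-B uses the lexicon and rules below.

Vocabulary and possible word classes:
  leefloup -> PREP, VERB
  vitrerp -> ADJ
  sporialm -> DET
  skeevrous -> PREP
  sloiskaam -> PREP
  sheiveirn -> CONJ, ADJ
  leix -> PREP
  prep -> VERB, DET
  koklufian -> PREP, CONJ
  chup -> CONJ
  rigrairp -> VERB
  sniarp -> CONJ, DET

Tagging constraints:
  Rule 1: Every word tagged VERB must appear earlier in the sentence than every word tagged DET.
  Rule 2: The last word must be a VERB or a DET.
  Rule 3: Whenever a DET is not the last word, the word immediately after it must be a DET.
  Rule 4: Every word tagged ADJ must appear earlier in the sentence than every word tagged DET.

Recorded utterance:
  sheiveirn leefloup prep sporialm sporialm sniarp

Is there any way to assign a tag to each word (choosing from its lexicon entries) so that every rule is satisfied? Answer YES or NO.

YES

Candidates per position — 1:sheiveirn {CONJ,ADJ}; 2:leefloup {PREP,VERB}; 3:prep {VERB,DET}; 4:sporialm {DET}; 5:sporialm {DET}; 6:sniarp {CONJ,DET}.
One satisfying assignment: CONJ PREP DET DET DET DET.
Checking: rule 1 holds; rule 2 holds; rule 3 holds; rule 4 holds.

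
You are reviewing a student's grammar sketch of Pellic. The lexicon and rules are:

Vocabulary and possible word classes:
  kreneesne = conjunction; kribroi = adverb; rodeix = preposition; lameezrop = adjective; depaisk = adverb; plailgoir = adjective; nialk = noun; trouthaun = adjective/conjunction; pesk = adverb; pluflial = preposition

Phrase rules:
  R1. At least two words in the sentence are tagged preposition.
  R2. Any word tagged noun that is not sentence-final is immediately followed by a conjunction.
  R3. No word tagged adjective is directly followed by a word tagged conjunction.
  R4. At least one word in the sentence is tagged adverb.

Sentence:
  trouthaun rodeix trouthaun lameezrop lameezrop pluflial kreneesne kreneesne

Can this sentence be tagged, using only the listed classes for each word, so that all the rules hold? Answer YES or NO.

NO

Candidates per position — 1:trouthaun {adjective,conjunction}; 2:rodeix {preposition}; 3:trouthaun {adjective,conjunction}; 4:lameezrop {adjective}; 5:lameezrop {adjective}; 6:pluflial {preposition}; 7:kreneesne {conjunction}; 8:kreneesne {conjunction}.
Rule 4 cannot be satisfied by any choice of tags from the lexicon.
So there is no consistent tagging.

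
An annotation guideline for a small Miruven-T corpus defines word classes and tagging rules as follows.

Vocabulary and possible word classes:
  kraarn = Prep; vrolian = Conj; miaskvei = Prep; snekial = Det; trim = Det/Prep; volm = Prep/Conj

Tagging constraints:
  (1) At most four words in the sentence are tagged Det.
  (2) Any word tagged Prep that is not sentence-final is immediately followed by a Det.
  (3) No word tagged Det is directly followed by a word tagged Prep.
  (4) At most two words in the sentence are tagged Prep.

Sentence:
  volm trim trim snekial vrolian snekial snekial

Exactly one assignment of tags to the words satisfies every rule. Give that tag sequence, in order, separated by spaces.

Conj Prep Det Det Conj Det Det

Candidates per position — 1:volm {Prep,Conj}; 2:trim {Det,Prep}; 3:trim {Det,Prep}; 4:snekial {Det}; 5:vrolian {Conj}; 6:snekial {Det}; 7:snekial {Det}.
The remaining ambiguous positions (1, 2, 3) are resolved jointly — only one combination satisfies every rule.
The only consistent sequence is: Conj Prep Det Det Conj Det Det.
Checking: rule 1 holds; rule 2 holds; rule 3 holds; rule 4 holds.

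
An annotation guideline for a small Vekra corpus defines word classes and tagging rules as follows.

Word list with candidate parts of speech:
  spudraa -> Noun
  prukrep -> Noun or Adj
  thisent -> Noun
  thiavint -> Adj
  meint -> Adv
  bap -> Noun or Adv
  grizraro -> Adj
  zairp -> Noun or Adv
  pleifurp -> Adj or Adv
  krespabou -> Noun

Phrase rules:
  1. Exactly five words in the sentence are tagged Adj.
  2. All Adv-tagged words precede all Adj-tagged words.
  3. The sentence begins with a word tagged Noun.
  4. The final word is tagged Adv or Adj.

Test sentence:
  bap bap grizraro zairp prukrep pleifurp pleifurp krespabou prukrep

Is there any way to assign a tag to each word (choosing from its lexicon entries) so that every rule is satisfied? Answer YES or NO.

Candidates per position — 1:bap {Noun,Adv}; 2:bap {Noun,Adv}; 3:grizraro {Adj}; 4:zairp {Noun,Adv}; 5:prukrep {Noun,Adj}; 6:pleifurp {Adj,Adv}; 7:pleifurp {Adj,Adv}; 8:krespabou {Noun}; 9:prukrep {Noun,Adj}.
One satisfying assignment: Noun Adv Adj Noun Adj Adj Adj Noun Adj.
Rule-by-rule: rule 1 satisfied; rule 2 satisfied; rule 3 satisfied; rule 4 satisfied.

YES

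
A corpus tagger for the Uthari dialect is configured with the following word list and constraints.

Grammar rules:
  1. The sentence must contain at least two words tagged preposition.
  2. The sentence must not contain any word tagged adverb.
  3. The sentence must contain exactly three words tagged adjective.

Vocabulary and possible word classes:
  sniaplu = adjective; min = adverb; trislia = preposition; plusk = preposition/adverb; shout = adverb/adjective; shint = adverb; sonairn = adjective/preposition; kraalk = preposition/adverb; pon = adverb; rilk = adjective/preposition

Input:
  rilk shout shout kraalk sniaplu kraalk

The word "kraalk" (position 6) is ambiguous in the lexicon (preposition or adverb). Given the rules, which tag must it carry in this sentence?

Candidates per position — 1:rilk {adjective,preposition}; 2:shout {adverb,adjective}; 3:shout {adverb,adjective}; 4:kraalk {preposition,adverb}; 5:sniaplu {adjective}; 6:kraalk {preposition,adverb}.
Word 2 cannot be adverb — rule 2 would then fail for every completion. It is adjective.
Word 3 cannot be adverb — rule 2 would then fail for every completion. It is adjective.
Word 4 cannot be adverb — rule 2 would then fail for every completion. It is preposition.
Word 6 cannot be adverb — rule 2 would then fail for every completion. It is preposition.
Word 1 cannot be adjective — rule 3 would then fail for every completion. It is preposition.
The unique satisfying tagging is: preposition adjective adjective preposition adjective preposition.
Checking: rule 1 holds; rule 2 holds; rule 3 holds.

preposition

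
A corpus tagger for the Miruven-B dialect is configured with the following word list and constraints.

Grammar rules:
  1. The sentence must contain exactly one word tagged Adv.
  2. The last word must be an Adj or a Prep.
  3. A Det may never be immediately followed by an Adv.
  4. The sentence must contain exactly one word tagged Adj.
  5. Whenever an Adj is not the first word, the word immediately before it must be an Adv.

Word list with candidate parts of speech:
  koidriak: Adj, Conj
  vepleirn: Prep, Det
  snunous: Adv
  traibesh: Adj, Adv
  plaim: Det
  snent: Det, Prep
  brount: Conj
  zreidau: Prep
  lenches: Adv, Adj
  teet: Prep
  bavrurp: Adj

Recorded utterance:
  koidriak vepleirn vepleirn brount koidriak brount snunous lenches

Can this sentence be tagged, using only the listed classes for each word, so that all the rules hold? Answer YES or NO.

YES

Candidates per position — 1:koidriak {Adj,Conj}; 2:vepleirn {Prep,Det}; 3:vepleirn {Prep,Det}; 4:brount {Conj}; 5:koidriak {Adj,Conj}; 6:brount {Conj}; 7:snunous {Adv}; 8:lenches {Adv,Adj}.
One satisfying assignment: Conj Det Det Conj Conj Conj Adv Adj.
Check: rule 1 ✓; rule 2 ✓; rule 3 ✓; rule 4 ✓; rule 5 ✓.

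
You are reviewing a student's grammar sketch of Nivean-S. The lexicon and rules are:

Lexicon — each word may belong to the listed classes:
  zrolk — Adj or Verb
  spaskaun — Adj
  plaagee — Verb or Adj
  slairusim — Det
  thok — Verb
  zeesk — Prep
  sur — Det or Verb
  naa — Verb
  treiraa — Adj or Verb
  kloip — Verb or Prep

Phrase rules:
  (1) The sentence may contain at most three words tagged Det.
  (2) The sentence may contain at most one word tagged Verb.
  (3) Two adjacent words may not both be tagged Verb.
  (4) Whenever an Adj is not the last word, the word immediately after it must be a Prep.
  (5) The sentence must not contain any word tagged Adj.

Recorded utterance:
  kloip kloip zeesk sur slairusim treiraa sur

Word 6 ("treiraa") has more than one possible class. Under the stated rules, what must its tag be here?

Candidates per position — 1:kloip {Verb,Prep}; 2:kloip {Verb,Prep}; 3:zeesk {Prep}; 4:sur {Det,Verb}; 5:slairusim {Det}; 6:treiraa {Adj,Verb}; 7:sur {Det,Verb}.
Word 6 cannot be Adj — rule 4 would then fail for every completion. It is Verb.
Word 7 cannot be Verb — rule 2 would then fail for every completion. It is Det.
Word 1 cannot be Verb — rule 2 would then fail for every completion. It is Prep.
Word 2 cannot be Verb — rule 2 would then fail for every completion. It is Prep.
Word 4 cannot be Verb — rule 2 would then fail for every completion. It is Det.
That leaves exactly one tagging: Prep Prep Prep Det Det Verb Det.
Checking: rule 1 ok; rule 2 ok; rule 3 ok; rule 4 ok; rule 5 ok.

Verb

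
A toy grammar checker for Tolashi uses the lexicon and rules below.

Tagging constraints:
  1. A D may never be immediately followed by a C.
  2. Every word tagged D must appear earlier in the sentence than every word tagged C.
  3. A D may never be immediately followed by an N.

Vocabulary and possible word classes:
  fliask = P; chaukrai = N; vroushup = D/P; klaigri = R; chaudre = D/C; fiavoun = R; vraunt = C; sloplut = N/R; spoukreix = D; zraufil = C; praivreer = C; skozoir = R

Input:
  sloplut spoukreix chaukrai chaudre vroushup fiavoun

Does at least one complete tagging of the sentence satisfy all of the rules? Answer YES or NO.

NO

Candidates per position — 1:sloplut {N,R}; 2:spoukreix {D}; 3:chaukrai {N}; 4:chaudre {D,C}; 5:vroushup {D,P}; 6:fiavoun {R}.
Rule 3 cannot be satisfied by any choice of tags from the lexicon.
So there is no consistent tagging.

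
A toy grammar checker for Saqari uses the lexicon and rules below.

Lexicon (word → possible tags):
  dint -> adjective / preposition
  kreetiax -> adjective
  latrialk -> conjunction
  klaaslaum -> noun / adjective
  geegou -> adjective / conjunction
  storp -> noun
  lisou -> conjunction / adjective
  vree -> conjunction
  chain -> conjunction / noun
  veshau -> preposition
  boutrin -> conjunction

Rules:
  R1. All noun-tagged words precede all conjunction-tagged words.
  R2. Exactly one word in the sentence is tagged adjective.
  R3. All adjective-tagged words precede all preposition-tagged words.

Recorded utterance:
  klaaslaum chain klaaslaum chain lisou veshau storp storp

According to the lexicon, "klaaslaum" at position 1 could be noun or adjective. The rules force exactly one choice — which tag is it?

noun

Candidates per position — 1:klaaslaum {noun,adjective}; 2:chain {conjunction,noun}; 3:klaaslaum {noun,adjective}; 4:chain {conjunction,noun}; 5:lisou {conjunction,adjective}; 6:veshau {preposition}; 7:storp {noun}; 8:storp {noun}.
Word 2 cannot be conjunction — rule 1 would then fail for every completion. It is noun.
Word 4 cannot be conjunction — rule 1 would then fail for every completion. It is noun.
Word 5 cannot be conjunction — rule 1 would then fail for every completion. It is adjective.
Word 1 cannot be adjective — rule 2 would then fail for every completion. It is noun.
Word 3 cannot be adjective — rule 2 would then fail for every completion. It is noun.
That leaves exactly one tagging: noun noun noun noun adjective preposition noun noun.
Check: rule 1 holds; rule 2 holds; rule 3 holds.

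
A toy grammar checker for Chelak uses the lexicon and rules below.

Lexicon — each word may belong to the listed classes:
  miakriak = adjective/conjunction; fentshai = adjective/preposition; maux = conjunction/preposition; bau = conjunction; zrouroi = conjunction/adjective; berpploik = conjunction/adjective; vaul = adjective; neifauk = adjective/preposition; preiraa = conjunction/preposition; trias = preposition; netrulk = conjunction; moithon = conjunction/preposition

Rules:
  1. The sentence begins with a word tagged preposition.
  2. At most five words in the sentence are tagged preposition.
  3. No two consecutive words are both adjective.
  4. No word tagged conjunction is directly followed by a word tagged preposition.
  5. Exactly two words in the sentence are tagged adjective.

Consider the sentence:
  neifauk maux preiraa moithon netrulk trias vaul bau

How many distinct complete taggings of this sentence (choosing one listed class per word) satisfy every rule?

Candidates per position — 1:neifauk {adjective,preposition}; 2:maux {conjunction,preposition}; 3:preiraa {conjunction,preposition}; 4:moithon {conjunction,preposition}; 5:netrulk {conjunction}; 6:trias {preposition}; 7:vaul {adjective}; 8:bau {conjunction}.
There are 16 candidate sequences in total.
Rule 4 cannot be satisfied by any choice of tags from the lexicon.
So there is no consistent tagging.
Count = 0.

0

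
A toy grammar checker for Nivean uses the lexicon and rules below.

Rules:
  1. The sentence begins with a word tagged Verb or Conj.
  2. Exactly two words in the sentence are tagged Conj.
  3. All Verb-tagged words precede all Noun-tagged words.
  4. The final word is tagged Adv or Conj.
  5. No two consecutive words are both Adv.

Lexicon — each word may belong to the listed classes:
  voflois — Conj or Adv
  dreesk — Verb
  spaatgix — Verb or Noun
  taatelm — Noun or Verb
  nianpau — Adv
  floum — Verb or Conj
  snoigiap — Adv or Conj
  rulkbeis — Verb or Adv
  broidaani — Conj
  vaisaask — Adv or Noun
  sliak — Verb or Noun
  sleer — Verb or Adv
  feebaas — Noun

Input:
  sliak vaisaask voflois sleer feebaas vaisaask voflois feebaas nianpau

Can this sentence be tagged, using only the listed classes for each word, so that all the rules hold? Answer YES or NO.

Candidates per position — 1:sliak {Verb,Noun}; 2:vaisaask {Adv,Noun}; 3:voflois {Conj,Adv}; 4:sleer {Verb,Adv}; 5:feebaas {Noun}; 6:vaisaask {Adv,Noun}; 7:voflois {Conj,Adv}; 8:feebaas {Noun}; 9:nianpau {Adv}.
One satisfying assignment: Verb Adv Conj Adv Noun Adv Conj Noun Adv.
Rule-by-rule: rule 1 ✓; rule 2 ✓; rule 3 ✓; rule 4 ✓; rule 5 ✓.

YES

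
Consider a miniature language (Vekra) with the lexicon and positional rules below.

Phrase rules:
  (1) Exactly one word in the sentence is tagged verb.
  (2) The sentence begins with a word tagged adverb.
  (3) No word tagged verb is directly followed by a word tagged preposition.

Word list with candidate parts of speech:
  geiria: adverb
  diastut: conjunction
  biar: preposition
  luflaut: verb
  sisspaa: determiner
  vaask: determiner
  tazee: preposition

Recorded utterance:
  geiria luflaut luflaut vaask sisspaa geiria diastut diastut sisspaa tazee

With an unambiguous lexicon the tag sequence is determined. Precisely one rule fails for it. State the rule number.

Fixed tagging: adverb verb verb determiner determiner adverb conjunction conjunction determiner preposition.
Applying the rules: R1 fail, R2 pass, R3 pass.
Only rule 1 fails.

1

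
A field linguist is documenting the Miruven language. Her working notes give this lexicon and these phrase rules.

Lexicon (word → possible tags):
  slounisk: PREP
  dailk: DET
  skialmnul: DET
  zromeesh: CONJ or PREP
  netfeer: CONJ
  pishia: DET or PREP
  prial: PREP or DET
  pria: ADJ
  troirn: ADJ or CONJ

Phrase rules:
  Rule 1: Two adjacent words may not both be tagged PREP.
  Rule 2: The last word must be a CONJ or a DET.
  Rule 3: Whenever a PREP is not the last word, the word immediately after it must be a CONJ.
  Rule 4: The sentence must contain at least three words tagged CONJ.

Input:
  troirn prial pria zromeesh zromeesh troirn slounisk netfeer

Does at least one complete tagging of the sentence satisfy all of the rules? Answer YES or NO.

Candidates per position — 1:troirn {ADJ,CONJ}; 2:prial {PREP,DET}; 3:pria {ADJ}; 4:zromeesh {CONJ,PREP}; 5:zromeesh {CONJ,PREP}; 6:troirn {ADJ,CONJ}; 7:slounisk {PREP}; 8:netfeer {CONJ}.
One satisfying assignment: CONJ DET ADJ PREP CONJ CONJ PREP CONJ.
Rule-by-rule: rule 1 holds; rule 2 holds; rule 3 holds; rule 4 holds.

YES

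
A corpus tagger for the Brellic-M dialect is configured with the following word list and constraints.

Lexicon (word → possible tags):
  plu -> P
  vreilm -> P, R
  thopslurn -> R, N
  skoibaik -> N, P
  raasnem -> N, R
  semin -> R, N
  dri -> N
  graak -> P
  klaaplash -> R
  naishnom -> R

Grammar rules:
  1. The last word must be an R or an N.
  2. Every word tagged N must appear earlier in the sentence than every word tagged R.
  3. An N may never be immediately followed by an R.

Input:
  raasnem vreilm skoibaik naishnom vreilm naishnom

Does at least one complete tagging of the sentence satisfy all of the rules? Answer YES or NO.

Candidates per position — 1:raasnem {N,R}; 2:vreilm {P,R}; 3:skoibaik {N,P}; 4:naishnom {R}; 5:vreilm {P,R}; 6:naishnom {R}.
One satisfying assignment: R R P R P R.
Verifying each rule — rule 1 satisfied; rule 2 satisfied; rule 3 satisfied.

YES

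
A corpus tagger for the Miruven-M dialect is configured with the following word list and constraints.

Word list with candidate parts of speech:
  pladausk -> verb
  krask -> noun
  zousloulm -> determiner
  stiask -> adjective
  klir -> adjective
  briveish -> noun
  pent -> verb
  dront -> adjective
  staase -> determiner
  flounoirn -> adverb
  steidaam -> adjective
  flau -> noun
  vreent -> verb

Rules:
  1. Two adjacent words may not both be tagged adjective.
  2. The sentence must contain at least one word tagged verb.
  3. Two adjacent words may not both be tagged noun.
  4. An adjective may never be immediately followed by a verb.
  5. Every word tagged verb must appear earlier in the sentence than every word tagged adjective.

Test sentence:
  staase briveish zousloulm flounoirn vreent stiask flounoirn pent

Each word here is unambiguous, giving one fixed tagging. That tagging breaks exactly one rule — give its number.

Fixed tagging: determiner noun determiner adverb verb adjective adverb verb.
Rule check: R1 ok, R2 ok, R3 ok, R4 ok, R5 fails.
Only rule 5 fails.

5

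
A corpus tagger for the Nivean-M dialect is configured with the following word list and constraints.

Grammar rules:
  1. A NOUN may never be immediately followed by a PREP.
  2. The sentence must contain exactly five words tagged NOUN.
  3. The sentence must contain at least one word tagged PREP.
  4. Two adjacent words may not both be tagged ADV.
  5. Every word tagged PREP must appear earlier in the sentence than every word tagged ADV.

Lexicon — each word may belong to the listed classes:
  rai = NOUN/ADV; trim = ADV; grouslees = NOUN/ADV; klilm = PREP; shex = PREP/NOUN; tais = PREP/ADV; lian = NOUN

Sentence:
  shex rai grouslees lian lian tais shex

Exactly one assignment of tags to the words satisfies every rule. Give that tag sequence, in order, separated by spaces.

PREP NOUN NOUN NOUN NOUN ADV NOUN

Candidates per position — 1:shex {PREP,NOUN}; 2:rai {NOUN,ADV}; 3:grouslees {NOUN,ADV}; 4:lian {NOUN}; 5:lian {NOUN}; 6:tais {PREP,ADV}; 7:shex {PREP,NOUN}.
Word 6 cannot be PREP — rule 1 would then fail for every completion. It is ADV.
Word 7 cannot be PREP — rule 5 would then fail for every completion. It is NOUN.
Word 1 cannot be NOUN — rule 3 would then fail for every completion. It is PREP.
Word 2 cannot be ADV — rule 2 would then fail for every completion. It is NOUN.
Word 3 cannot be ADV — rule 2 would then fail for every completion. It is NOUN.
The only consistent sequence is: PREP NOUN NOUN NOUN NOUN ADV NOUN.
Check: rule 1 satisfied; rule 2 satisfied; rule 3 satisfied; rule 4 satisfied; rule 5 satisfied.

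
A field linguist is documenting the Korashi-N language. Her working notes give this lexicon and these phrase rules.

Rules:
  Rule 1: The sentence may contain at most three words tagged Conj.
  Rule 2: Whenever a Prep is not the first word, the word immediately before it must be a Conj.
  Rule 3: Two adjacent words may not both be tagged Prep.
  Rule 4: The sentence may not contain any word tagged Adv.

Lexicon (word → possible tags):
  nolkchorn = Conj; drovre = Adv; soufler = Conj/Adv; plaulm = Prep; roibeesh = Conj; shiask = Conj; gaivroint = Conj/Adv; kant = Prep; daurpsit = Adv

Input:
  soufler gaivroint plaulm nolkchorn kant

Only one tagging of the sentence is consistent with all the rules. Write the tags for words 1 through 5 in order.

Candidates per position — 1:soufler {Conj,Adv}; 2:gaivroint {Conj,Adv}; 3:plaulm {Prep}; 4:nolkchorn {Conj}; 5:kant {Prep}.
Position 1: Adv is ruled out by rule 4; that leaves Conj.
Position 2: Adv is ruled out by rule 2; that leaves Conj.
So the tagging must be: Conj Conj Prep Conj Prep.
Check: rule 1 ok; rule 2 ok; rule 3 ok; rule 4 ok.

Conj Conj Prep Conj Prep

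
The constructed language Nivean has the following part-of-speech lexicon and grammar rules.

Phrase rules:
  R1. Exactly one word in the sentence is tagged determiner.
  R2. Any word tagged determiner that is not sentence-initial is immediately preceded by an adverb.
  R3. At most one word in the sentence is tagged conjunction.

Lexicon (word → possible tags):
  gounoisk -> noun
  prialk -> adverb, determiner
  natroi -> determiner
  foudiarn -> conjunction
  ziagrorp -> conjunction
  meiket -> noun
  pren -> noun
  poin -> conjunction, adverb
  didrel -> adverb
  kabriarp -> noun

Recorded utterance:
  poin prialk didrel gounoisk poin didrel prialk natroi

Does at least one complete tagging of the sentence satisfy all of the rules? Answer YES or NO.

Candidates per position — 1:poin {conjunction,adverb}; 2:prialk {adverb,determiner}; 3:didrel {adverb}; 4:gounoisk {noun}; 5:poin {conjunction,adverb}; 6:didrel {adverb}; 7:prialk {adverb,determiner}; 8:natroi {determiner}.
One satisfying assignment: adverb adverb adverb noun adverb adverb adverb determiner.
Check: rule 1 ✓; rule 2 ✓; rule 3 ✓.

YES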